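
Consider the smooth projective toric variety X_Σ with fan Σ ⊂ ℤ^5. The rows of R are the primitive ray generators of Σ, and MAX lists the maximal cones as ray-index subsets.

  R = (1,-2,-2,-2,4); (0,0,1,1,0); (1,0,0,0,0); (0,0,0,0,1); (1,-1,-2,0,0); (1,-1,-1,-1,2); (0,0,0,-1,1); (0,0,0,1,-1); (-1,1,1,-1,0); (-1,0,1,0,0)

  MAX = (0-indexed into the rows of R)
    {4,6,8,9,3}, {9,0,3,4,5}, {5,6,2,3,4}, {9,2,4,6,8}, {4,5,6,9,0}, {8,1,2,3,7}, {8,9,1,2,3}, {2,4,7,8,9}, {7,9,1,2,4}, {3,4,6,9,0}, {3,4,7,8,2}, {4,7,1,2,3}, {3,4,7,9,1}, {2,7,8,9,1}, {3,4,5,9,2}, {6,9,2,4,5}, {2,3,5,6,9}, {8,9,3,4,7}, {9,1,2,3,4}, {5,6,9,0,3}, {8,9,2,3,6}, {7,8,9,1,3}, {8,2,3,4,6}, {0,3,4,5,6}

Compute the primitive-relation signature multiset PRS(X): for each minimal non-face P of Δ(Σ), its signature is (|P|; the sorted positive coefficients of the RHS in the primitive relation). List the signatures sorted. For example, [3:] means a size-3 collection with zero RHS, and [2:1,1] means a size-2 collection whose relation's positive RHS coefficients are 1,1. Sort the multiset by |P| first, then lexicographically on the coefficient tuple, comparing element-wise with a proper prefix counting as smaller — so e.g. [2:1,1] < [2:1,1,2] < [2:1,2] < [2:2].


The 14 primitive collections of Σ (r=10, n=5):

  • {6,7}:  v_{6} + v_{7} = 0  ⟹  sig = [2:]
  • {1,6}:  v_{1} + v_{6} = v_{2} + v_{3} + v_{9}  ⟹  sig = [2:1,1,1]
  • {0,7}:  v_{0} + v_{7} = v_{3} + v_{4} + v_{5} + v_{9}  ⟹  sig = [2:1,1,1,1]
  • {5,7}:  v_{5} + v_{7} = v_{2} + v_{3} + v_{4} + v_{9}  ⟹  sig = [2:1,1,1,1]
  • {0,1}:  v_{0} + v_{1} = v_{2} + 2·v_{3} + v_{4} + v_{5} + 2·v_{9}  ⟹  sig = [2:1,1,1,2,2]
  • {0,8}:  v_{0} + v_{8} = v_{3} + v_{4} + 3·v_{6} + v_{9}  ⟹  sig = [2:1,1,1,3]
  • {1,5}:  v_{1} + v_{5} = 2·v_{2} + 2·v_{3} + v_{4} + 2·v_{9}  ⟹  sig = [2:1,2,2,2]
  • {0,2}:  v_{0} + v_{2} = 2·v_{5}  ⟹  sig = [2:2]
  • {5,8}:  v_{5} + v_{8} = 2·v_{6}  ⟹  sig = [2:2]
  • {1,4,8}:  v_{1} + v_{4} + v_{8} = 0  ⟹  sig = [3:]
  • {2,3,7,9}:  v_{2} + v_{3} + v_{7} + v_{9} = v_{1}  ⟹  sig = [4:1]
  • {2,3,4,6,9}:  v_{2} + v_{3} + v_{4} + v_{6} + v_{9} = v_{5}  ⟹  sig = [5:1]
  • {2,3,4,8,9}:  v_{2} + v_{3} + v_{4} + v_{8} + v_{9} = v_{6}  ⟹  sig = [5:1]
  • {3,4,5,6,9}:  v_{3} + v_{4} + v_{5} + v_{6} + v_{9} = v_{0}  ⟹  sig = [5:1]

so the primitive-relation signature multiset is
[[2:], [2:1,1,1], [2:1,1,1,1], [2:1,1,1,1], [2:1,1,1,2,2], [2:1,1,1,3], [2:1,2,2,2], [2:2], [2:2], [3:], [4:1], [5:1], [5:1], [5:1]]


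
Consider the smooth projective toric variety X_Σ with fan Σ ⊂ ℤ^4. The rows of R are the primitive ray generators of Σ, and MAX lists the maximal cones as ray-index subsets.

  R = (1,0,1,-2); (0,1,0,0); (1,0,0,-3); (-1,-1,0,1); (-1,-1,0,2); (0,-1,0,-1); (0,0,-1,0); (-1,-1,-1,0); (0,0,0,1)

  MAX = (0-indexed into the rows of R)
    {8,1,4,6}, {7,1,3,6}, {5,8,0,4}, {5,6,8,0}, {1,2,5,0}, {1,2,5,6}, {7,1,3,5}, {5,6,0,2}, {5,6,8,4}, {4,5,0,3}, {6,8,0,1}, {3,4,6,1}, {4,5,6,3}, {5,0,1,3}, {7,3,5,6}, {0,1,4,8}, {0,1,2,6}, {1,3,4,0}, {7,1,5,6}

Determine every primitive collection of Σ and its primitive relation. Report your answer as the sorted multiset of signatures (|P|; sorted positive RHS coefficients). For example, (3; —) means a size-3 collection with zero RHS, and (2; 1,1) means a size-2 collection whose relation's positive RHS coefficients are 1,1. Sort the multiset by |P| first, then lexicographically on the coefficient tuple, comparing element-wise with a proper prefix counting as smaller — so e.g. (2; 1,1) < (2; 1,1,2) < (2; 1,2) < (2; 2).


Σ has 14 primitive collections:

  • {2,4}:  v_{2} + v_{4} = v_{5}  ⟹  sig = (2; 1)
  • {3,8}:  v_{3} + v_{8} = v_{4}  ⟹  sig = (2; 1)
  • {2,8}:  v_{2} + v_{8} = v_{0} + v_{6}  ⟹  sig = (2; 1,1)
  • {7,8}:  v_{7} + v_{8} = v_{3} + v_{6}  ⟹  sig = (2; 1,1)
  • {0,7}:  v_{0} + v_{7} = v_{1} + 2·v_{5}  ⟹  sig = (2; 1,2)
  • {2,3}:  v_{2} + v_{3} = v_{1} + 2·v_{5}  ⟹  sig = (2; 1,2)
  • {4,7}:  v_{4} + v_{7} = 2·v_{3} + v_{6}  ⟹  sig = (2; 1,2)
  • {2,7}:  v_{2} + v_{7} = 2·v_{1} + 3·v_{5} + v_{6}  ⟹  sig = (2; 1,2,3)
  • {1,5,8}:  v_{1} + v_{5} + v_{8} = 0  ⟹  sig = (3; —)
  • {0,3,6}:  v_{0} + v_{3} + v_{6} = v_{5}  ⟹  sig = (3; 1)
  • {1,4,5}:  v_{1} + v_{4} + v_{5} = v_{3}  ⟹  sig = (3; 1)
  • {0,4,6}:  v_{0} + v_{4} + v_{6} = v_{5} + v_{8}  ⟹  sig = (3; 1,1)
  • {0,1,5,6}:  v_{0} + v_{1} + v_{5} + v_{6} = v_{2}  ⟹  sig = (4; 1)
  • {1,3,5,6}:  v_{1} + v_{3} + v_{5} + v_{6} = v_{7}  ⟹  sig = (4; 1)

Signatures (|P|; sorted positive RHS coefficients), sorted:
{ (2; 1) ×2,  (2; 1,1) ×2,  (2; 1,2) ×3,  (2; 1,2,3),  (3; —),  (3; 1) ×2,  (3; 1,1),  (4; 1) ×2 }


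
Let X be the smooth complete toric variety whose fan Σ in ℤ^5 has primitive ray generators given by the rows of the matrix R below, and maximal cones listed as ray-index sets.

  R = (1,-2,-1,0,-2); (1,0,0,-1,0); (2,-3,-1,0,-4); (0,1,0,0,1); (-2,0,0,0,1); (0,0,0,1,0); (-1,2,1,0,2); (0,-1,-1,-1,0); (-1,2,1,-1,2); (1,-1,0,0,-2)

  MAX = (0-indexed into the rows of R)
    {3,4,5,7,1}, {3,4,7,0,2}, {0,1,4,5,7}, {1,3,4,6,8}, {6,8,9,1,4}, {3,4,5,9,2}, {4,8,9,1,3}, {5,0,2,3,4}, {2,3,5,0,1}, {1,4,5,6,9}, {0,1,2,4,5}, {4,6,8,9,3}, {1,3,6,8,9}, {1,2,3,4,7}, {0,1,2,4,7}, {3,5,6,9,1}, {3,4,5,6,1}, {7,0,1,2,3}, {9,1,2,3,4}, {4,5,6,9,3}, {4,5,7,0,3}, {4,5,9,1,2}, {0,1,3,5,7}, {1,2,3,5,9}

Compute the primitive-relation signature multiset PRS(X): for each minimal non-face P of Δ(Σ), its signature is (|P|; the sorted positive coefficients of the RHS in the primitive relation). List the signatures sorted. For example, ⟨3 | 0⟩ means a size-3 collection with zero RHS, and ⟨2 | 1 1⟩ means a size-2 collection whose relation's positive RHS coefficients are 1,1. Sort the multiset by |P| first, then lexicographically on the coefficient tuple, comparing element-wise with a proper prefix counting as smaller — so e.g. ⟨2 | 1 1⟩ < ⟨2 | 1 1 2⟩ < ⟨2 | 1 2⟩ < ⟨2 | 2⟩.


14 collections generate NE(X_Σ); each relation:

  • {0,6}:  v_{0} + v_{6} = 0  →  sig = ⟨2 | 0⟩
  • {0,9}:  v_{0} + v_{9} = v_{2}  →  sig = ⟨2 | 1⟩
  • {2,6}:  v_{2} + v_{6} = v_{9}  →  sig = ⟨2 | 1⟩
  • {5,8}:  v_{5} + v_{8} = v_{6}  →  sig = ⟨2 | 1⟩
  • {6,7}:  v_{6} + v_{7} = v_{1} + v_{3} + v_{4}  →  sig = ⟨2 | 1 1 1⟩
  • {0,8}:  v_{0} + v_{8} = v_{1} + v_{3} + v_{4} + v_{9}  →  sig = ⟨2 | 1 1 1 1⟩
  • {7,9}:  v_{7} + v_{9} = v_{1} + v_{2} + v_{3} + v_{4}  →  sig = ⟨2 | 1 1 1 1⟩
  • {2,8}:  v_{2} + v_{8} = v_{1} + v_{3} + v_{4} + 2·v_{9}  →  sig = ⟨2 | 1 1 1 2⟩
  • {7,8}:  v_{7} + v_{8} = 2·v_{1} + 2·v_{3} + 2·v_{4} + v_{9}  →  sig = ⟨2 | 1 2 2 2⟩
  • {2,5,7}:  v_{2} + v_{5} + v_{7} = 2·v_{0}  →  sig = ⟨3 | 2⟩
  • {0,1,3,4}:  v_{0} + v_{1} + v_{3} + v_{4} = v_{7}  →  sig = ⟨4 | 1⟩
  • {1,3,4,5,9}:  v_{1} + v_{3} + v_{4} + v_{5} + v_{9} = 0  →  sig = ⟨5 | 0⟩
  • {1,2,3,4,5}:  v_{1} + v_{2} + v_{3} + v_{4} + v_{5} = v_{0}  →  sig = ⟨5 | 1⟩
  • {1,3,4,6,9}:  v_{1} + v_{3} + v_{4} + v_{6} + v_{9} = v_{8}  →  sig = ⟨5 | 1⟩

Signatures (|P|; sorted positive RHS coefficients), sorted:
    ⟨2 | 0⟩
    ⟨2 | 1⟩
    ⟨2 | 1⟩
    ⟨2 | 1⟩
    ⟨2 | 1 1 1⟩
    ⟨2 | 1 1 1 1⟩
    ⟨2 | 1 1 1 1⟩
    ⟨2 | 1 1 1 2⟩
    ⟨2 | 1 2 2 2⟩
    ⟨3 | 2⟩
    ⟨4 | 1⟩
    ⟨5 | 0⟩
    ⟨5 | 1⟩
    ⟨5 | 1⟩


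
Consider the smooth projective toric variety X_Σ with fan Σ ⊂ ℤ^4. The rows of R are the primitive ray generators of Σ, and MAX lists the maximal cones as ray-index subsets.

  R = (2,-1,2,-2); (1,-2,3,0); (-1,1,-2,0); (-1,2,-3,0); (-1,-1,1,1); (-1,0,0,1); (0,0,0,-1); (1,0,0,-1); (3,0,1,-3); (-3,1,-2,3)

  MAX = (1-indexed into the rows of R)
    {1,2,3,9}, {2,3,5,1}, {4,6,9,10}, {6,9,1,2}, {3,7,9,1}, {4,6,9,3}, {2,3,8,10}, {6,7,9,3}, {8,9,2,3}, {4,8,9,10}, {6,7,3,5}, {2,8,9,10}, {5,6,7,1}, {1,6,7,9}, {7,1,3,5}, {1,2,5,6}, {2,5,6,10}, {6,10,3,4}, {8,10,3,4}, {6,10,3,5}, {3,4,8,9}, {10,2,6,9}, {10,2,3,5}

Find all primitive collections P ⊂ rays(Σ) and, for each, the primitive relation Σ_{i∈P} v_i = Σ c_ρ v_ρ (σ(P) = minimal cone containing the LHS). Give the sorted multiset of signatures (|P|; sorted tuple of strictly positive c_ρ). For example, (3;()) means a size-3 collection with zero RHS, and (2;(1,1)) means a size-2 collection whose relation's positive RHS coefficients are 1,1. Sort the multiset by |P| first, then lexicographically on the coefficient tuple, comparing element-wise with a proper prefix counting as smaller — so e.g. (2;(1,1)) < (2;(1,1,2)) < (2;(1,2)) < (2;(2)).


Δ(Σ) — 10 vertices, 15 min non-faces:

  P = {2,4}:  v_{2} + v_{4} = 0  so sig = (2;())
  P = {6,8}:  v_{6} + v_{8} = 0  so sig = (2;())
  P = {1,10}:  v_{1} + v_{10} = v_{6}  so sig = (2;(1))
  P = {5,9}:  v_{5} + v_{9} = v_{1}  so sig = (2;(1))
  P = {2,7}:  v_{2} + v_{7} = v_{1} + v_{5}  so sig = (2;(1,1))
  P = {4,5}:  v_{4} + v_{5} = v_{3} + v_{6}  so sig = (2;(1,1))
  P = {5,8}:  v_{5} + v_{8} = v_{2} + v_{3}  so sig = (2;(1,1))
  P = {7,8}:  v_{7} + v_{8} = v_{1} + v_{3}  so sig = (2;(1,1))
  P = {1,4}:  v_{1} + v_{4} = v_{3} + v_{6} + v_{9}  so sig = (2;(1,1,1))
  P = {1,8}:  v_{1} + v_{8} = v_{2} + v_{3} + v_{9}  so sig = (2;(1,1,1))
  P = {7,10}:  v_{7} + v_{10} = v_{3} + 2·v_{6}  so sig = (2;(1,2))
  P = {4,7}:  v_{4} + v_{7} = 2·v_{3} + 2·v_{6} + v_{9}  so sig = (2;(1,2,2))
  P = {1,3,6}:  v_{1} + v_{3} + v_{6} = v_{7}  so sig = (3;(1))
  P = {2,3,6}:  v_{2} + v_{3} + v_{6} = v_{5}  so sig = (3;(1))
  P = {3,9,10}:  v_{3} + v_{9} + v_{10} = v_{4}  so sig = (3;(1))

Sorted signature multiset PRS(X):
{ (2;()) ×2,  (2;(1)) ×2,  (2;(1,1)) ×4,  (2;(1,1,1)) ×2,  (2;(1,2)),  (2;(1,2,2)),  (3;(1)) ×3 }


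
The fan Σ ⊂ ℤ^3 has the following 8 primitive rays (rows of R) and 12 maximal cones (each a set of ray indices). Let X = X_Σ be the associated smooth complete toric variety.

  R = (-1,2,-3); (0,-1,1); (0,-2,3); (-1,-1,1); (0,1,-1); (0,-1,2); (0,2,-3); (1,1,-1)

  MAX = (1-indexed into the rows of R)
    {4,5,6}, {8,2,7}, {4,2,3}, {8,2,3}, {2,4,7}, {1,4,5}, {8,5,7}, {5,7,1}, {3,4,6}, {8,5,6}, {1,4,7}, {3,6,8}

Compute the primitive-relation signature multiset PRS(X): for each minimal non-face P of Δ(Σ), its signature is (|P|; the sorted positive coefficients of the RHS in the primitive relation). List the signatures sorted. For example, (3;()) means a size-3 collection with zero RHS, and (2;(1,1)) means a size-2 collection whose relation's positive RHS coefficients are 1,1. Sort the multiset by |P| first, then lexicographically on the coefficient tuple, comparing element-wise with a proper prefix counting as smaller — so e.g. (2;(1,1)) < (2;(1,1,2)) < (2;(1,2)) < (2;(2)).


|primitive collections| = 11. Relations:

  • {2,5}:  v_{2} + v_{5} = 0  ⟹  sig = (2;())
  • {3,7}:  v_{3} + v_{7} = 0  ⟹  sig = (2;())
  • {4,8}:  v_{4} + v_{8} = 0  ⟹  sig = (2;())
  • {2,6}:  v_{2} + v_{6} = v_{3}  ⟹  sig = (2;(1))
  • {3,5}:  v_{3} + v_{5} = v_{6}  ⟹  sig = (2;(1))
  • {6,7}:  v_{6} + v_{7} = v_{5}  ⟹  sig = (2;(1))
  • {1,2}:  v_{1} + v_{2} = v_{4} + v_{7}  ⟹  sig = (2;(1,1))
  • {1,3}:  v_{1} + v_{3} = v_{4} + v_{5}  ⟹  sig = (2;(1,1))
  • {1,8}:  v_{1} + v_{8} = v_{5} + v_{7}  ⟹  sig = (2;(1,1))
  • {1,6}:  v_{1} + v_{6} = v_{4} + 2·v_{5}  ⟹  sig = (2;(1,2))
  • {4,5,7}:  v_{4} + v_{5} + v_{7} = v_{1}  ⟹  sig = (3;(1))

Signatures (|P|; sorted positive RHS coefficients), sorted:
[(2;()), (2;()), (2;()), (2;(1)), (2;(1)), (2;(1)), (2;(1,1)), (2;(1,1)), (2;(1,1)), (2;(1,2)), (3;(1))]


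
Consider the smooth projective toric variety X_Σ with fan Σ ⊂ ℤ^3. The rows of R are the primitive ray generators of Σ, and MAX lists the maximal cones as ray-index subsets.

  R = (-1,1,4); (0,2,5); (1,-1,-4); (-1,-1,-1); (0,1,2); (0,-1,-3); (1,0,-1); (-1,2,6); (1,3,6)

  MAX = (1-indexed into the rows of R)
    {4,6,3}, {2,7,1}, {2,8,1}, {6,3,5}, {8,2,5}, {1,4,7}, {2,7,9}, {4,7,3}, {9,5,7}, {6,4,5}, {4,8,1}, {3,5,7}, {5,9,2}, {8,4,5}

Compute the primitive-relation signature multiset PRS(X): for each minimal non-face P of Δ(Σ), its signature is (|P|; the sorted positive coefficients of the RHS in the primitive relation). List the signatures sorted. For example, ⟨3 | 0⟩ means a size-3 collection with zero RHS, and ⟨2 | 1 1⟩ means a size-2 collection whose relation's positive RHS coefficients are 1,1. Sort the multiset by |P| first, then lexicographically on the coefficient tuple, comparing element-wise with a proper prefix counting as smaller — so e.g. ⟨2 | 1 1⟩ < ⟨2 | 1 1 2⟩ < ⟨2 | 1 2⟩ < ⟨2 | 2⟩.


Primitive collections (18):

  {1,3}:  v_{1} + v_{3} = 0 — sig = ⟨2 | 0⟩
  {1,5}:  v_{1} + v_{5} = v_{8} — sig = ⟨2 | 1⟩
  {2,4}:  v_{2} + v_{4} = v_{1} — sig = ⟨2 | 1⟩
  {2,6}:  v_{2} + v_{6} = v_{5} — sig = ⟨2 | 1⟩
  {3,8}:  v_{3} + v_{8} = v_{5} — sig = ⟨2 | 1⟩
  {4,9}:  v_{4} + v_{9} = v_{2} — sig = ⟨2 | 1⟩
  {6,7}:  v_{6} + v_{7} = v_{3} — sig = ⟨2 | 1⟩
  {7,8}:  v_{7} + v_{8} = v_{2} — sig = ⟨2 | 1⟩
  {1,6}:  v_{1} + v_{6} = v_{4} + v_{5} — sig = ⟨2 | 1 1⟩
  {2,3}:  v_{2} + v_{3} = v_{5} + v_{7} — sig = ⟨2 | 1 1⟩
  {6,8}:  v_{6} + v_{8} = v_{4} + 2·v_{5} — sig = ⟨2 | 1 2⟩
  {6,9}:  v_{6} + v_{9} = 2·v_{5} + v_{7} — sig = ⟨2 | 1 2⟩
  {8,9}:  v_{8} + v_{9} = 2·v_{2} + v_{5} — sig = ⟨2 | 1 2⟩
  {1,9}:  v_{1} + v_{9} = 2·v_{2} — sig = ⟨2 | 2⟩
  {3,9}:  v_{3} + v_{9} = 2·v_{5} + 2·v_{7} — sig = ⟨2 | 2 2⟩
  {4,5,7}:  v_{4} + v_{5} + v_{7} = 0 — sig = ⟨3 | 0⟩
  {2,5,7}:  v_{2} + v_{5} + v_{7} = v_{9} — sig = ⟨3 | 1⟩
  {3,4,5}:  v_{3} + v_{4} + v_{5} = v_{6} — sig = ⟨3 | 1⟩

so the primitive-relation signature multiset is
{ ⟨2 | 0⟩,  ⟨2 | 1⟩ ×7,  ⟨2 | 1 1⟩ ×2,  ⟨2 | 1 2⟩ ×3,  ⟨2 | 2⟩,  ⟨2 | 2 2⟩,  ⟨3 | 0⟩,  ⟨3 | 1⟩ ×2 }


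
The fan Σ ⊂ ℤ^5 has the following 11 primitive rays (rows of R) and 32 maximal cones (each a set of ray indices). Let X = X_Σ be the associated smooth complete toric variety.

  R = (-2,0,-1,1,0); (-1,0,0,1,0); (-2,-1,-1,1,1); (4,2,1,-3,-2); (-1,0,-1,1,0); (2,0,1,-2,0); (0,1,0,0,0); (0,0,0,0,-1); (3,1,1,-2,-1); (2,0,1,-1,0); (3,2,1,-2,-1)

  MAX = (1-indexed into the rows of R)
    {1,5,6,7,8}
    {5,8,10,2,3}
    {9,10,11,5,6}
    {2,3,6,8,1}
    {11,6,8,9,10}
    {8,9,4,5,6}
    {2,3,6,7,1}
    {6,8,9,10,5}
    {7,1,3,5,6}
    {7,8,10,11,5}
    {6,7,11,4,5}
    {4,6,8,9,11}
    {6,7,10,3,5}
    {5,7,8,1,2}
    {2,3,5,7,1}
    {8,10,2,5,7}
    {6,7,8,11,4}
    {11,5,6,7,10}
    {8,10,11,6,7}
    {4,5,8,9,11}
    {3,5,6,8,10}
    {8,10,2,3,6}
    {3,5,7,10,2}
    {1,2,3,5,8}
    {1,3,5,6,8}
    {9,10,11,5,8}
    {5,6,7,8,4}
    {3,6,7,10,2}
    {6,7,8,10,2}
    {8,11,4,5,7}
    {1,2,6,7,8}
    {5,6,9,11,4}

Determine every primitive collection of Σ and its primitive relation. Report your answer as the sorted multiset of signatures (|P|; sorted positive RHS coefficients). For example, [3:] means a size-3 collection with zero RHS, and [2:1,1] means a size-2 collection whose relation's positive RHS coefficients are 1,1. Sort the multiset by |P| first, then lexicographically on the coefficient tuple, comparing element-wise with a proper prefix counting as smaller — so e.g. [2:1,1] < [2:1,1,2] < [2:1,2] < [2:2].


The 16 primitive collections of Σ (r=11, n=5):

  P={1,10}:  v_{1} + v_{10} = 0  →  sig = [2:]
  P={7,9}:  v_{7} + v_{9} = v_{11}  →  sig = [2:1]
  P={2,4}:  v_{2} + v_{4} = v_{8} + v_{11}  →  sig = [2:1,1]
  P={3,9}:  v_{3} + v_{9} = v_{5} + v_{6}  →  sig = [2:1,1]
  P={2,9}:  v_{2} + v_{9} = v_{7} + v_{8} + v_{10}  →  sig = [2:1,1,1]
  P={3,11}:  v_{3} + v_{11} = v_{5} + v_{6} + v_{7}  →  sig = [2:1,1,1]
  P={1,9}:  v_{1} + v_{9} = v_{5} + v_{6} + v_{7} + v_{8}  →  sig = [2:1,1,1,1]
  P={1,11}:  v_{1} + v_{11} = v_{5} + v_{6} + 2·v_{7} + v_{8}  →  sig = [2:1,1,1,2]
  P={2,11}:  v_{2} + v_{11} = 2·v_{7} + v_{8} + v_{10}  →  sig = [2:1,1,2]
  P={3,4}:  v_{3} + v_{4} = 2·v_{5} + 2·v_{6} + v_{7} + v_{8}  →  sig = [2:1,1,2,2]
  P={4,10}:  v_{4} + v_{10} = 2·v_{9}  →  sig = [2:2]
  P={1,4}:  v_{1} + v_{4} = 2·v_{5} + 2·v_{6} + 2·v_{7} + 2·v_{8}  →  sig = [2:2,2,2,2]
  P={2,5,6}:  v_{2} + v_{5} + v_{6} = 0  →  sig = [3:]
  P={3,7,8}:  v_{3} + v_{7} + v_{8} = v_{1}  →  sig = [3:1]
  P={5,6,8,11}:  v_{5} + v_{6} + v_{8} + v_{11} = v_{4}  →  sig = [4:1]
  P={5,6,7,8,10}:  v_{5} + v_{6} + v_{7} + v_{8} + v_{10} = v_{9}  →  sig = [5:1]

so the primitive-relation signature multiset is
    |P|=2: 12 collections, coeffs (), (1), (1,1), (1,1), (1,1,1), (1,1,1), (1,1,1,1), (1,1,1,2), (1,1,2), (1,1,2,2), (2), (2,2,2,2)
    |P|=3: 2 collections, coeffs (), (1)
    |P|=4: 1 collection, coeffs (1)
    |P|=5: 1 collection, coeffs (1)


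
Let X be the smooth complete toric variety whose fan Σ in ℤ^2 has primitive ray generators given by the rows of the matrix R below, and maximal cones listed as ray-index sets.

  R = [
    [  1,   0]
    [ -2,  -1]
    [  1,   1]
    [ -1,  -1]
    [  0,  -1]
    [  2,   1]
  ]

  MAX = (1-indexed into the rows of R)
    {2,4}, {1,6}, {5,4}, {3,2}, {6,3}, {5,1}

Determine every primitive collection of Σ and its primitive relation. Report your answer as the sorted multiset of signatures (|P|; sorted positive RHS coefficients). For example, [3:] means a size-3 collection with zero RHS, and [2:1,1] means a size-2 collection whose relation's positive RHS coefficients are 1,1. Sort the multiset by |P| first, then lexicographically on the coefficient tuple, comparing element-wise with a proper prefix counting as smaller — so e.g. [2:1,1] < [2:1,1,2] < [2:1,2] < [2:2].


9 minimal non-faces of Δ(Σ) (on 6 rays):

  {2,6}:  v_{2} + v_{6} = 0 — sig = [2:]
  {3,4}:  v_{3} + v_{4} = 0 — sig = [2:]
  {1,2}:  v_{1} + v_{2} = v_{4} — sig = [2:1]
  {1,3}:  v_{1} + v_{3} = v_{6} — sig = [2:1]
  {1,4}:  v_{1} + v_{4} = v_{5} — sig = [2:1]
  {3,5}:  v_{3} + v_{5} = v_{1} — sig = [2:1]
  {4,6}:  v_{4} + v_{6} = v_{1} — sig = [2:1]
  {2,5}:  v_{2} + v_{5} = 2·v_{4} — sig = [2:2]
  {5,6}:  v_{5} + v_{6} = 2·v_{1} — sig = [2:2]

Signatures (|P|; sorted positive RHS coefficients), sorted:
[[2:], [2:], [2:1], [2:1], [2:1], [2:1], [2:1], [2:2], [2:2]]


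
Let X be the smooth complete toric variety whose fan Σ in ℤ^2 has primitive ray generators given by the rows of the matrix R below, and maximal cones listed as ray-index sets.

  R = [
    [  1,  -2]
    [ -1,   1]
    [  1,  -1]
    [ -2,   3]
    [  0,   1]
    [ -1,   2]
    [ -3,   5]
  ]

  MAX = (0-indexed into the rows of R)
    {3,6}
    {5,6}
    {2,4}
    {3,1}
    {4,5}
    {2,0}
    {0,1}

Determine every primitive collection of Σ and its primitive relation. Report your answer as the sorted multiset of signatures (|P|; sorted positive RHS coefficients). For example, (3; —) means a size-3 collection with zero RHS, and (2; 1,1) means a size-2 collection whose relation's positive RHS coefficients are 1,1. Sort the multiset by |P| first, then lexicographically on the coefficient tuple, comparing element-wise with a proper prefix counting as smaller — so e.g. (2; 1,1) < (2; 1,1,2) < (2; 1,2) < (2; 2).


14 collections generate NE(X_Σ); each relation:

  {0,5}:  v_{0} + v_{5} = 0 — sig = (2; —)
  {1,2}:  v_{1} + v_{2} = 0 — sig = (2; —)
  {0,3}:  v_{0} + v_{3} = v_{1} — sig = (2; 1)
  {0,4}:  v_{0} + v_{4} = v_{2} — sig = (2; 1)
  {0,6}:  v_{0} + v_{6} = v_{3} — sig = (2; 1)
  {1,4}:  v_{1} + v_{4} = v_{5} — sig = (2; 1)
  {1,5}:  v_{1} + v_{5} = v_{3} — sig = (2; 1)
  {2,3}:  v_{2} + v_{3} = v_{5} — sig = (2; 1)
  {2,5}:  v_{2} + v_{5} = v_{4} — sig = (2; 1)
  {3,5}:  v_{3} + v_{5} = v_{6} — sig = (2; 1)
  {1,6}:  v_{1} + v_{6} = 2·v_{3} — sig = (2; 2)
  {2,6}:  v_{2} + v_{6} = 2·v_{5} — sig = (2; 2)
  {3,4}:  v_{3} + v_{4} = 2·v_{5} — sig = (2; 2)
  {4,6}:  v_{4} + v_{6} = 3·v_{5} — sig = (2; 3)

Sorted signature multiset PRS(X):
    (2; —)
    (2; —)
    (2; 1)
    (2; 1)
    (2; 1)
    (2; 1)
    (2; 1)
    (2; 1)
    (2; 1)
    (2; 1)
    (2; 2)
    (2; 2)
    (2; 2)
    (2; 3)


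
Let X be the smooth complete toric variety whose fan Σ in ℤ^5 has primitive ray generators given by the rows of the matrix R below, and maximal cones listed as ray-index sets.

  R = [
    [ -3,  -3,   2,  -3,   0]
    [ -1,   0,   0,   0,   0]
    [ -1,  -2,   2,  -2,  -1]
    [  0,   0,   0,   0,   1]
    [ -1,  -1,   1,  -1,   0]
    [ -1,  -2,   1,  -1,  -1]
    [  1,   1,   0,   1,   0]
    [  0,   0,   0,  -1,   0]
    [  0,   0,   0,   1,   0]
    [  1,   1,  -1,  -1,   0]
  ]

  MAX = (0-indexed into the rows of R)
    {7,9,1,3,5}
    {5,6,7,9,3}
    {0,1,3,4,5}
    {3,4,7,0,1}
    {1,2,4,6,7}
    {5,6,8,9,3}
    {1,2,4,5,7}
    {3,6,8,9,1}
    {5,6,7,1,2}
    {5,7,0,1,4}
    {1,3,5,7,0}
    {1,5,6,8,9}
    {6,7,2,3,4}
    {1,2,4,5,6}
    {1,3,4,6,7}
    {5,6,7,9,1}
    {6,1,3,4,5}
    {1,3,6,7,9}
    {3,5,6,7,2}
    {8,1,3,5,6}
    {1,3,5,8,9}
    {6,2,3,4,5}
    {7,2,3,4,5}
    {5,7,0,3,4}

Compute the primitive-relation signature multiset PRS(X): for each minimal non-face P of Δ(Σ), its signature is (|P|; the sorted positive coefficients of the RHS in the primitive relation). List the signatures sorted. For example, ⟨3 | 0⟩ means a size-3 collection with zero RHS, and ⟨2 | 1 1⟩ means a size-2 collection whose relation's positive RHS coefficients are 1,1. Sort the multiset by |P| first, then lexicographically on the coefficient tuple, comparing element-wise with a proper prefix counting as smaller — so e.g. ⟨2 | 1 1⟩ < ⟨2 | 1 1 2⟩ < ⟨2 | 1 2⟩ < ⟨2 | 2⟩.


14 collections generate NE(X_Σ); each relation:

  P={7,8}:  v_{7} + v_{8} = 0 — sig = ⟨2 | 0⟩
  P={2,8}:  v_{2} + v_{8} = v_{4} + v_{5} + v_{6} — sig = ⟨2 | 1 1 1⟩
  P={0,8}:  v_{0} + v_{8} = v_{1} + v_{3} + v_{4} + v_{5} — sig = ⟨2 | 1 1 1 1⟩
  P={4,8}:  v_{4} + v_{8} = v_{1} + v_{3} + v_{5} + v_{6} — sig = ⟨2 | 1 1 1 1⟩
  P={0,9}:  v_{0} + v_{9} = v_{1} + v_{3} + v_{5} + 3·v_{7} — sig = ⟨2 | 1 1 1 3⟩
  P={0,2}:  v_{0} + v_{2} = 3·v_{4} + v_{5} + v_{7} — sig = ⟨2 | 1 1 3⟩
  P={2,9}:  v_{2} + v_{9} = v_{5} + v_{6} + 3·v_{7} — sig = ⟨2 | 1 1 3⟩
  P={0,6}:  v_{0} + v_{6} = 2·v_{4} — sig = ⟨2 | 2⟩
  P={4,9}:  v_{4} + v_{9} = 2·v_{7} — sig = ⟨2 | 2⟩
  P={1,2,3}:  v_{1} + v_{2} + v_{3} = 2·v_{4} — sig = ⟨3 | 2⟩
  P={4,5,6,7}:  v_{4} + v_{5} + v_{6} + v_{7} = v_{2} — sig = ⟨4 | 1⟩
  P={1,3,4,5,7}:  v_{1} + v_{3} + v_{4} + v_{5} + v_{7} = v_{0} — sig = ⟨5 | 1⟩
  P={1,3,5,6,7}:  v_{1} + v_{3} + v_{5} + v_{6} + v_{7} = v_{4} — sig = ⟨5 | 1⟩
  P={1,3,5,6,9}:  v_{1} + v_{3} + v_{5} + v_{6} + v_{9} = v_{7} — sig = ⟨5 | 1⟩

Sorted signature multiset PRS(X):
{ ⟨2 | 0⟩,  ⟨2 | 1 1 1⟩,  ⟨2 | 1 1 1 1⟩ ×2,  ⟨2 | 1 1 1 3⟩,  ⟨2 | 1 1 3⟩ ×2,  ⟨2 | 2⟩ ×2,  ⟨3 | 2⟩,  ⟨4 | 1⟩,  ⟨5 | 1⟩ ×3 }


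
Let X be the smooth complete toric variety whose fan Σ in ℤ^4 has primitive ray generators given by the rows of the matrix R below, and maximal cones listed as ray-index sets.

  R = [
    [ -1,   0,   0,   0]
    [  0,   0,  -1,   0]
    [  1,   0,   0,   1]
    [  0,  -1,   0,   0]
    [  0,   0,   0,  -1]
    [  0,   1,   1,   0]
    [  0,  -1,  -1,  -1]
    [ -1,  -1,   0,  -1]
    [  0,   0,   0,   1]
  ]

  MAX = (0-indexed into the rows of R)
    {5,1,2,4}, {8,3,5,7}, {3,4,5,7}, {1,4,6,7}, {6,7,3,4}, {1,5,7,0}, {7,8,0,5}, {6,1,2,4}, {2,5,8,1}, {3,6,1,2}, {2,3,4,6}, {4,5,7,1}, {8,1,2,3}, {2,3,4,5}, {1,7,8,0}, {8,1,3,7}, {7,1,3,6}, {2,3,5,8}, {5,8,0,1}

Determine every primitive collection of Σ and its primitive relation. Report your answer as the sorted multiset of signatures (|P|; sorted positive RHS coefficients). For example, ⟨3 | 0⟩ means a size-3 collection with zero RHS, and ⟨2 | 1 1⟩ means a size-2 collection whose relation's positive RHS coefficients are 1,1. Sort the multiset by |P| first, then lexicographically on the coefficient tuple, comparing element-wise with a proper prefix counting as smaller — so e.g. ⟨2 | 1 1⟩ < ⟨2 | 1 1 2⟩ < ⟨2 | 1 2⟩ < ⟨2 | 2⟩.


Minimal non-faces — 11 found among 9 rays, 19 max cones:

  P = {4,8}:  v_{4} + v_{8} = 0  ⇒ sig = ⟨2 | 0⟩
  P = {0,2}:  v_{0} + v_{2} = v_{8}  ⇒ sig = ⟨2 | 1⟩
  P = {2,7}:  v_{2} + v_{7} = v_{3}  ⇒ sig = ⟨2 | 1⟩
  P = {5,6}:  v_{5} + v_{6} = v_{4}  ⇒ sig = ⟨2 | 1⟩
  P = {0,3}:  v_{0} + v_{3} = v_{7} + v_{8}  ⇒ sig = ⟨2 | 1 1⟩
  P = {0,6}:  v_{0} + v_{6} = v_{1} + v_{7}  ⇒ sig = ⟨2 | 1 1⟩
  P = {6,8}:  v_{6} + v_{8} = v_{1} + v_{3}  ⇒ sig = ⟨2 | 1 1⟩
  P = {0,4}:  v_{0} + v_{4} = v_{1} + v_{5} + v_{7}  ⇒ sig = ⟨2 | 1 1 1⟩
  P = {1,3,5}:  v_{1} + v_{3} + v_{5} = 0  ⇒ sig = ⟨3 | 0⟩
  P = {1,3,4}:  v_{1} + v_{3} + v_{4} = v_{6}  ⇒ sig = ⟨3 | 1⟩
  P = {1,5,7,8}:  v_{1} + v_{5} + v_{7} + v_{8} = v_{0}  ⇒ sig = ⟨4 | 1⟩

Sorted signature multiset PRS(X):
[⟨2 | 0⟩, ⟨2 | 1⟩, ⟨2 | 1⟩, ⟨2 | 1⟩, ⟨2 | 1 1⟩, ⟨2 | 1 1⟩, ⟨2 | 1 1⟩, ⟨2 | 1 1 1⟩, ⟨3 | 0⟩, ⟨3 | 1⟩, ⟨4 | 1⟩]


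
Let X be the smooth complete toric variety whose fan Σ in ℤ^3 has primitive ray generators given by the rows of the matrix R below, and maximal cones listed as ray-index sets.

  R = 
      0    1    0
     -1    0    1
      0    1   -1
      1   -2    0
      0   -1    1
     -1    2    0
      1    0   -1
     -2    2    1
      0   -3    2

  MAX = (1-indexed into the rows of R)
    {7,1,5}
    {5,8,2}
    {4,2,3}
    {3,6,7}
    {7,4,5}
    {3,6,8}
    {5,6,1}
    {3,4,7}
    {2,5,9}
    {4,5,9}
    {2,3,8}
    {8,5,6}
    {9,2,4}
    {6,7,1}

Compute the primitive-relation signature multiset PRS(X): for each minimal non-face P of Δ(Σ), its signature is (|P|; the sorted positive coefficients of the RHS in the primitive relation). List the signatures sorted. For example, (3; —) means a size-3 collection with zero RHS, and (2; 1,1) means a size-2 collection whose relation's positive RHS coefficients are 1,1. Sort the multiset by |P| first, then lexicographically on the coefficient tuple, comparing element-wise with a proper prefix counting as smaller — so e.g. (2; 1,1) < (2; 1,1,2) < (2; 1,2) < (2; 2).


17 collections generate NE(X_Σ); each relation:

  P = {2,7}:  v_{2} + v_{7} = 0  so sig = (2; —)
  P = {3,5}:  v_{3} + v_{5} = 0  so sig = (2; —)
  P = {4,6}:  v_{4} + v_{6} = 0  so sig = (2; —)
  P = {2,6}:  v_{2} + v_{6} = v_{8}  so sig = (2; 1)
  P = {4,8}:  v_{4} + v_{8} = v_{2}  so sig = (2; 1)
  P = {7,8}:  v_{7} + v_{8} = v_{6}  so sig = (2; 1)
  P = {1,2}:  v_{1} + v_{2} = v_{5} + v_{6}  so sig = (2; 1,1)
  P = {1,3}:  v_{1} + v_{3} = v_{6} + v_{7}  so sig = (2; 1,1)
  P = {1,4}:  v_{1} + v_{4} = v_{5} + v_{7}  so sig = (2; 1,1)
  P = {3,9}:  v_{3} + v_{9} = v_{2} + v_{4}  so sig = (2; 1,1)
  P = {6,9}:  v_{6} + v_{9} = v_{2} + v_{5}  so sig = (2; 1,1)
  P = {7,9}:  v_{7} + v_{9} = v_{4} + v_{5}  so sig = (2; 1,1)
  P = {1,8}:  v_{1} + v_{8} = v_{5} + 2·v_{6}  so sig = (2; 1,2)
  P = {8,9}:  v_{8} + v_{9} = 2·v_{2} + v_{5}  so sig = (2; 1,2)
  P = {1,9}:  v_{1} + v_{9} = 2·v_{5}  so sig = (2; 2)
  P = {2,4,5}:  v_{2} + v_{4} + v_{5} = v_{9}  so sig = (3; 1)
  P = {5,6,7}:  v_{5} + v_{6} + v_{7} = v_{1}  so sig = (3; 1)

Hence PRS(X_Σ) =
{ (2; —) ×3,  (2; 1) ×3,  (2; 1,1) ×6,  (2; 1,2) ×2,  (2; 2),  (3; 1) ×2 }


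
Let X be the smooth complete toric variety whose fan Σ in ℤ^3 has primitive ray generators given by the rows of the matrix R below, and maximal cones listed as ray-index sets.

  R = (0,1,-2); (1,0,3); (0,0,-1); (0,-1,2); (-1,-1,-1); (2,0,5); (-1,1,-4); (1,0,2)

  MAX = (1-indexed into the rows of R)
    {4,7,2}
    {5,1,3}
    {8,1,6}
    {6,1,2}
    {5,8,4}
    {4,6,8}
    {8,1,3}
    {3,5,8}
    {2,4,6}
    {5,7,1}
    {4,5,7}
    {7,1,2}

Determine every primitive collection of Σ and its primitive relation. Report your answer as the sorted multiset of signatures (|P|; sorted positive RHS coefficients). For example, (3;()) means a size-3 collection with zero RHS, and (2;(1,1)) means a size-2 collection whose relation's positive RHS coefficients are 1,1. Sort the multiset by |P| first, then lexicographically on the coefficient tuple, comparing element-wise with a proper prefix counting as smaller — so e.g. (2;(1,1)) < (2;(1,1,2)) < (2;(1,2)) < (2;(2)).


Δ(Σ) — 8 vertices, 11 min non-faces:

  {1,4}:  v_{1} + v_{4} = 0  →  sig = (2;())
  {2,3}:  v_{2} + v_{3} = v_{8}  →  sig = (2;(1))
  {2,5}:  v_{2} + v_{5} = v_{4}  →  sig = (2;(1))
  {2,8}:  v_{2} + v_{8} = v_{6}  →  sig = (2;(1))
  {7,8}:  v_{7} + v_{8} = v_{1}  →  sig = (2;(1))
  {3,4}:  v_{3} + v_{4} = v_{5} + v_{8}  →  sig = (2;(1,1))
  {5,6}:  v_{5} + v_{6} = v_{4} + v_{8}  →  sig = (2;(1,1))
  {6,7}:  v_{6} + v_{7} = v_{1} + v_{2}  →  sig = (2;(1,1))
  {3,7}:  v_{3} + v_{7} = 2·v_{1} + v_{5}  →  sig = (2;(1,2))
  {3,6}:  v_{3} + v_{6} = 2·v_{8}  →  sig = (2;(2))
  {1,5,8}:  v_{1} + v_{5} + v_{8} = v_{3}  →  sig = (3;(1))

Hence PRS(X_Σ) =
[(2;()), (2;(1)), (2;(1)), (2;(1)), (2;(1)), (2;(1,1)), (2;(1,1)), (2;(1,1)), (2;(1,2)), (2;(2)), (3;(1))]


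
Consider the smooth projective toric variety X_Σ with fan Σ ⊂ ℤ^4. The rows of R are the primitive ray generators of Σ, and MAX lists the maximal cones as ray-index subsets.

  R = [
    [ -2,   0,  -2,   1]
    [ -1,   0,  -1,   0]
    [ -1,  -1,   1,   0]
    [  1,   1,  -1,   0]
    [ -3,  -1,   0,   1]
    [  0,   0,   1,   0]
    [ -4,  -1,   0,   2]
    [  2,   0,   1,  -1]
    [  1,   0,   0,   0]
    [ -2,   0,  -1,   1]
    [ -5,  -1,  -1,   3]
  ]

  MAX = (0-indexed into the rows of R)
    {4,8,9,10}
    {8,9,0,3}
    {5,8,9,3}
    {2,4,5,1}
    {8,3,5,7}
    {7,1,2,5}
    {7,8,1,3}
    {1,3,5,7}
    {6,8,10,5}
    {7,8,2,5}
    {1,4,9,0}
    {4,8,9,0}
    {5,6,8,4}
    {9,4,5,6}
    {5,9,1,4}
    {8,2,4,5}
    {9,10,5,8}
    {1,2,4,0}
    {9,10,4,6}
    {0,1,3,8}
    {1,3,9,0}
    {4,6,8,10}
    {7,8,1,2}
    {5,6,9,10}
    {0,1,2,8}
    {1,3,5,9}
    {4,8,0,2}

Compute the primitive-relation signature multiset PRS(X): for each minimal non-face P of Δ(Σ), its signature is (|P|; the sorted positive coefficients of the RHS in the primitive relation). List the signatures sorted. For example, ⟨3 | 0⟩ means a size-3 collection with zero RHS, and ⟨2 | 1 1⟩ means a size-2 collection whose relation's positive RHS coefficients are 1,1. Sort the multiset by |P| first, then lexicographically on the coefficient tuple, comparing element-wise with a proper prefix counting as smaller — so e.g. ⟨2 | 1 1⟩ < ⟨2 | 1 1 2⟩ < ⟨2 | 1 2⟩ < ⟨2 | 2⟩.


Δ(Σ) — 11 vertices, 23 min non-faces:

  P={2,3}:  v_{2} + v_{3} = 0 — sig = ⟨2 | 0⟩
  P={7,9}:  v_{7} + v_{9} = 0 — sig = ⟨2 | 0⟩
  P={0,5}:  v_{0} + v_{5} = v_{9} — sig = ⟨2 | 1⟩
  P={2,9}:  v_{2} + v_{9} = v_{4} — sig = ⟨2 | 1⟩
  P={3,4}:  v_{3} + v_{4} = v_{9} — sig = ⟨2 | 1⟩
  P={4,7}:  v_{4} + v_{7} = v_{2} — sig = ⟨2 | 1⟩
  P={0,7}:  v_{0} + v_{7} = v_{1} + v_{8} — sig = ⟨2 | 1 1⟩
  P={1,6}:  v_{1} + v_{6} = v_{4} + v_{9} — sig = ⟨2 | 1 1⟩
  P={7,10}:  v_{7} + v_{10} = v_{6} + v_{8} — sig = ⟨2 | 1 1⟩
  P={2,10}:  v_{2} + v_{10} = v_{4} + v_{6} + v_{8} — sig = ⟨2 | 1 1 1⟩
  P={6,7}:  v_{6} + v_{7} = v_{4} + v_{5} + v_{8} — sig = ⟨2 | 1 1 1⟩
  P={0,6}:  v_{0} + v_{6} = v_{4} + v_{8} + 2·v_{9} — sig = ⟨2 | 1 1 2⟩
  P={1,10}:  v_{1} + v_{10} = v_{4} + v_{8} + 2·v_{9} — sig = ⟨2 | 1 1 2⟩
  P={2,6}:  v_{2} + v_{6} = 2·v_{4} + v_{5} + v_{8} — sig = ⟨2 | 1 1 2⟩
  P={3,6}:  v_{3} + v_{6} = v_{5} + v_{8} + 2·v_{9} — sig = ⟨2 | 1 1 2⟩
  P={0,10}:  v_{0} + v_{10} = v_{4} + 2·v_{8} + 3·v_{9} — sig = ⟨2 | 1 2 3⟩
  P={3,10}:  v_{3} + v_{10} = v_{5} + 2·v_{8} + 3·v_{9} — sig = ⟨2 | 1 2 3⟩
  P={1,5,8}:  v_{1} + v_{5} + v_{8} = 0 — sig = ⟨3 | 0⟩
  P={1,8,9}:  v_{1} + v_{8} + v_{9} = v_{0} — sig = ⟨3 | 1⟩
  P={6,8,9}:  v_{6} + v_{8} + v_{9} = v_{10} — sig = ⟨3 | 1⟩
  P={1,4,8}:  v_{1} + v_{4} + v_{8} = v_{0} + v_{2} — sig = ⟨3 | 1 1⟩
  P={4,5,10}:  v_{4} + v_{5} + v_{10} = 2·v_{6} — sig = ⟨3 | 2⟩
  P={4,5,8,9}:  v_{4} + v_{5} + v_{8} + v_{9} = v_{6} — sig = ⟨4 | 1⟩

so the primitive-relation signature multiset is
[⟨2 | 0⟩, ⟨2 | 0⟩, ⟨2 | 1⟩, ⟨2 | 1⟩, ⟨2 | 1⟩, ⟨2 | 1⟩, ⟨2 | 1 1⟩, ⟨2 | 1 1⟩, ⟨2 | 1 1⟩, ⟨2 | 1 1 1⟩, ⟨2 | 1 1 1⟩, ⟨2 | 1 1 2⟩, ⟨2 | 1 1 2⟩, ⟨2 | 1 1 2⟩, ⟨2 | 1 1 2⟩, ⟨2 | 1 2 3⟩, ⟨2 | 1 2 3⟩, ⟨3 | 0⟩, ⟨3 | 1⟩, ⟨3 | 1⟩, ⟨3 | 1 1⟩, ⟨3 | 2⟩, ⟨4 | 1⟩]


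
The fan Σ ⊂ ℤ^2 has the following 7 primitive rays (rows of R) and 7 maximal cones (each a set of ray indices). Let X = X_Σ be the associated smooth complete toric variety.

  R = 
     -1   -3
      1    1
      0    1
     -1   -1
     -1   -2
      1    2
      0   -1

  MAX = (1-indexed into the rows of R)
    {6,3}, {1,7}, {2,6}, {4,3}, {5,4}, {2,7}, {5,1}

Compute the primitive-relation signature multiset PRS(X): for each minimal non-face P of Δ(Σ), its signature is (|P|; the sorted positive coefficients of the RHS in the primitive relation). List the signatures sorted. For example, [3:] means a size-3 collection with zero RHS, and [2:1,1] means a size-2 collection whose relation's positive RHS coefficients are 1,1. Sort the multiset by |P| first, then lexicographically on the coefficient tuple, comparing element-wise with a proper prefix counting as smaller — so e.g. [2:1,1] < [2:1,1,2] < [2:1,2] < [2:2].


Σ has 14 primitive collections:

  • {2,4}:  v_{2} + v_{4} = 0  ⇒ sig = [2:]
  • {3,7}:  v_{3} + v_{7} = 0  ⇒ sig = [2:]
  • {5,6}:  v_{5} + v_{6} = 0  ⇒ sig = [2:]
  • {1,3}:  v_{1} + v_{3} = v_{5}  ⇒ sig = [2:1]
  • {1,6}:  v_{1} + v_{6} = v_{7}  ⇒ sig = [2:1]
  • {2,3}:  v_{2} + v_{3} = v_{6}  ⇒ sig = [2:1]
  • {2,5}:  v_{2} + v_{5} = v_{7}  ⇒ sig = [2:1]
  • {3,5}:  v_{3} + v_{5} = v_{4}  ⇒ sig = [2:1]
  • {4,6}:  v_{4} + v_{6} = v_{3}  ⇒ sig = [2:1]
  • {4,7}:  v_{4} + v_{7} = v_{5}  ⇒ sig = [2:1]
  • {5,7}:  v_{5} + v_{7} = v_{1}  ⇒ sig = [2:1]
  • {6,7}:  v_{6} + v_{7} = v_{2}  ⇒ sig = [2:1]
  • {1,2}:  v_{1} + v_{2} = 2·v_{7}  ⇒ sig = [2:2]
  • {1,4}:  v_{1} + v_{4} = 2·v_{5}  ⇒ sig = [2:2]

Sorted signature multiset PRS(X):
    |P|=2: 14 collections, coeffs (), (), (), (1), (1), (1), (1), (1), (1), (1), (1), (1), (2), (2)


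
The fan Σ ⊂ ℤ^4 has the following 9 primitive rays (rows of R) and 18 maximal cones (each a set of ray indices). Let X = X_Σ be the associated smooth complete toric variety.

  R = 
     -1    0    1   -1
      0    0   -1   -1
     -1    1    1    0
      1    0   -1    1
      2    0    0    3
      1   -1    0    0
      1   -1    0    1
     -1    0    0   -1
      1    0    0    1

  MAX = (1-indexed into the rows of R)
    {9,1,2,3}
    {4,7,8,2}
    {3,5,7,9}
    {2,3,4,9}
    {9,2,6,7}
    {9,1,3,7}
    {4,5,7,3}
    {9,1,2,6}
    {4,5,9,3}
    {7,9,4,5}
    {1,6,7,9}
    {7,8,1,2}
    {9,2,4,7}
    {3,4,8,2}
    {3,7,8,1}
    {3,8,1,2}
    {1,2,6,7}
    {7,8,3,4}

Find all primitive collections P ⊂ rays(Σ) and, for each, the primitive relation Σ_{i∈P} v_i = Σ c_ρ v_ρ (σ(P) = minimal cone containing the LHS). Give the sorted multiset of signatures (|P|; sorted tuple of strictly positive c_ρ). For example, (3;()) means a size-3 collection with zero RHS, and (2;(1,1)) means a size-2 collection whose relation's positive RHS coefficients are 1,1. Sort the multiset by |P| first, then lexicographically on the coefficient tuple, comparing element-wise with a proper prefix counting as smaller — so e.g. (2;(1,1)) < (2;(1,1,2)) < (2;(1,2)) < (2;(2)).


12 collections generate NE(X_Σ); each relation:

  {1,4}:  v_{1} + v_{4} = 0  so sig = (2;())
  {8,9}:  v_{8} + v_{9} = 0  so sig = (2;())
  {2,5}:  v_{2} + v_{5} = v_{4} + v_{9}  so sig = (2;(1,1))
  {3,6}:  v_{3} + v_{6} = v_{1} + v_{9}  so sig = (2;(1,1))
  {1,5}:  v_{1} + v_{5} = v_{3} + v_{7} + v_{9}  so sig = (2;(1,1,1))
  {4,6}:  v_{4} + v_{6} = v_{2} + v_{7} + v_{9}  so sig = (2;(1,1,1))
  {5,8}:  v_{5} + v_{8} = v_{3} + v_{4} + v_{7}  so sig = (2;(1,1,1))
  {6,8}:  v_{6} + v_{8} = v_{1} + v_{2} + v_{7}  so sig = (2;(1,1,1))
  {5,6}:  v_{5} + v_{6} = v_{7} + 2·v_{9}  so sig = (2;(1,2))
  {2,3,7}:  v_{2} + v_{3} + v_{7} = 0  so sig = (3;())
  {1,2,7,9}:  v_{1} + v_{2} + v_{7} + v_{9} = v_{6}  so sig = (4;(1))
  {3,4,7,9}:  v_{3} + v_{4} + v_{7} + v_{9} = v_{5}  so sig = (4;(1))

Signatures (|P|; sorted positive RHS coefficients), sorted:
{ (2;()) ×2,  (2;(1,1)) ×2,  (2;(1,1,1)) ×4,  (2;(1,2)),  (3;()),  (4;(1)) ×2 }


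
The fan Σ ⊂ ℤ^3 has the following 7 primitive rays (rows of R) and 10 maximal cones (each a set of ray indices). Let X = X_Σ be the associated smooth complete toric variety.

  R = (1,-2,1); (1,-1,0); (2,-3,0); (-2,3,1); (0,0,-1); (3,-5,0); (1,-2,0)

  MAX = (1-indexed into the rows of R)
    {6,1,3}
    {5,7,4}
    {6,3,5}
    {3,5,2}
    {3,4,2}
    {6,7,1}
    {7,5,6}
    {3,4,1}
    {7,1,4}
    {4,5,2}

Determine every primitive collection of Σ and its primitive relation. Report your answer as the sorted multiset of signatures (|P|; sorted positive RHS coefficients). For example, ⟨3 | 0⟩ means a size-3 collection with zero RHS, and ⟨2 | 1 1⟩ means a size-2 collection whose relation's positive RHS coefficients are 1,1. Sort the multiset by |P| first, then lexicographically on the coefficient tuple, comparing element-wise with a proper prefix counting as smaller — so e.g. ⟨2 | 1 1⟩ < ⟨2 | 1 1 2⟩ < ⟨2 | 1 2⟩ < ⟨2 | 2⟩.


Minimal non-faces — 7 found among 7 rays, 10 max cones:

  {1,5}:  v_{1} + v_{5} = v_{7}  so sig = ⟨2 | 1⟩
  {2,7}:  v_{2} + v_{7} = v_{3}  so sig = ⟨2 | 1⟩
  {3,7}:  v_{3} + v_{7} = v_{6}  so sig = ⟨2 | 1⟩
  {4,6}:  v_{4} + v_{6} = v_{1}  so sig = ⟨2 | 1⟩
  {1,2}:  v_{1} + v_{2} = 2·v_{3} + v_{4}  so sig = ⟨2 | 1 2⟩
  {2,6}:  v_{2} + v_{6} = 2·v_{3}  so sig = ⟨2 | 2⟩
  {3,4,5}:  v_{3} + v_{4} + v_{5} = 0  so sig = ⟨3 | 0⟩

Hence PRS(X_Σ) =
    |P|=2: 6 collections, coeffs (1), (1), (1), (1), (1,2), (2)
    |P|=3: 1 collection, coeffs ()


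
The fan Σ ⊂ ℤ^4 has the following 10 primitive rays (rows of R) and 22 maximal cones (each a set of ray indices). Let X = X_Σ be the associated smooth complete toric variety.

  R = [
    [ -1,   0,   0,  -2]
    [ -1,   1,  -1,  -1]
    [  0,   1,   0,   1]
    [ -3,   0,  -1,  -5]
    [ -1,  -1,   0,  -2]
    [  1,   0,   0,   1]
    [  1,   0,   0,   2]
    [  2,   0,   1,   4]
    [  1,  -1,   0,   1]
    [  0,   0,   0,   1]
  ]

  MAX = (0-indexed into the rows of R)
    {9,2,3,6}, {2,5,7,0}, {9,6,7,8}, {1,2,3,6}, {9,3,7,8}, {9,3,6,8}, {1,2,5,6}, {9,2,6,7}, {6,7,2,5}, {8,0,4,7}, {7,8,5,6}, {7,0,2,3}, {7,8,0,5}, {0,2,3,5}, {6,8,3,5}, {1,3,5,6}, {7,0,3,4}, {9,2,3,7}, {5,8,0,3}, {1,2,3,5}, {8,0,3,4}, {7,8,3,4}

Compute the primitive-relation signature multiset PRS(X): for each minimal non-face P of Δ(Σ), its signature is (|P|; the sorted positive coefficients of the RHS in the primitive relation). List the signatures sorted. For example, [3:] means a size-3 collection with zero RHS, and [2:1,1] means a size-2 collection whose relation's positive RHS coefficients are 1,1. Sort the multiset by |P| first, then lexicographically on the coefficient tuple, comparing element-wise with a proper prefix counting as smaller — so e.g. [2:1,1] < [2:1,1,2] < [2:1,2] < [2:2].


17 minimal non-faces of Δ(Σ) (on 10 rays):

  {0,6}:  v_{0} + v_{6} = 0  →  sig = [2:]
  {2,8}:  v_{2} + v_{8} = v_{6}  →  sig = [2:1]
  {5,9}:  v_{5} + v_{9} = v_{6}  →  sig = [2:1]
  {0,9}:  v_{0} + v_{9} = v_{3} + v_{7}  →  sig = [2:1,1]
  {1,4}:  v_{1} + v_{4} = v_{3} + v_{6}  →  sig = [2:1,1]
  {1,7}:  v_{1} + v_{7} = v_{2} + v_{6}  →  sig = [2:1,1]
  {2,4}:  v_{2} + v_{4} = v_{3} + v_{7}  →  sig = [2:1,1]
  {4,5}:  v_{4} + v_{5} = v_{0} + v_{8}  →  sig = [2:1,1]
  {0,1}:  v_{0} + v_{1} = v_{2} + v_{3} + v_{5}  →  sig = [2:1,1,1]
  {4,6}:  v_{4} + v_{6} = v_{3} + v_{7} + v_{8}  →  sig = [2:1,1,1]
  {1,8}:  v_{1} + v_{8} = v_{3} + v_{5} + 2·v_{6}  →  sig = [2:1,1,2]
  {1,9}:  v_{1} + v_{9} = v_{2} + v_{3} + 2·v_{6}  →  sig = [2:1,1,2]
  {4,9}:  v_{4} + v_{9} = 2·v_{3} + 2·v_{7} + v_{8}  →  sig = [2:1,2,2]
  {3,5,7}:  v_{3} + v_{5} + v_{7} = 0  →  sig = [3:]
  {3,6,7}:  v_{3} + v_{6} + v_{7} = v_{9}  →  sig = [3:1]
  {0,3,7,8}:  v_{0} + v_{3} + v_{7} + v_{8} = v_{4}  →  sig = [4:1]
  {2,3,5,6}:  v_{2} + v_{3} + v_{5} + v_{6} = v_{1}  →  sig = [4:1]

Sorted signature multiset PRS(X):
[[2:], [2:1], [2:1], [2:1,1], [2:1,1], [2:1,1], [2:1,1], [2:1,1], [2:1,1,1], [2:1,1,1], [2:1,1,2], [2:1,1,2], [2:1,2,2], [3:], [3:1], [4:1], [4:1]]
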